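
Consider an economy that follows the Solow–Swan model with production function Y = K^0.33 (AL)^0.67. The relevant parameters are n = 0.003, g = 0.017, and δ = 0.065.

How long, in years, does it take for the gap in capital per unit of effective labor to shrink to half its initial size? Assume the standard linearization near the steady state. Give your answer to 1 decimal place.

Near the steady state the convergence rate is λ = (1 − α)(n + g + δ).
λ = (1 − 0.33) × 0.085 = 0.67 × 0.085 = 0.05695
Half-life = ln 2 / λ = 0.6931 / 0.05695 ≈ 12.17 years

about 12.2 years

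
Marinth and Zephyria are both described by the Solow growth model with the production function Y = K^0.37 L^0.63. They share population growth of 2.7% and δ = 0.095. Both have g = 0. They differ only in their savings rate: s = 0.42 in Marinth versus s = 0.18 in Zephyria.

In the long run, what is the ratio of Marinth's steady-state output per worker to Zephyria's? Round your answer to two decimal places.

Steady-state y* = [s/(n + δ)]^(α/(1−α)), so the ratio is [ (s_M/(n + δ)_M) / (s_Z/(n + δ)_Z) ]^0.5873.
s_M/(n + δ)_M = 0.42/0.122 = 3.4426; s_Z/(n + δ)_Z = 0.18/0.122 = 1.4754.
Ratio = (3.4426/1.4754)^0.5873 = 2.3333^0.5873 ≈ 1.6448

y*_M / y*_Z ≈ 1.64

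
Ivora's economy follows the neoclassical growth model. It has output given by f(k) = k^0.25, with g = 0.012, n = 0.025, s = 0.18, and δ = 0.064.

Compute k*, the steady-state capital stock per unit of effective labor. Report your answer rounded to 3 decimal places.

Steady state requires s·f(k) = (n + g + δ)·k, i.e. s·k^α = (n + g + δ)·k.
Rearranging, k^(1−α) = s / (n + g + δ).
k^0.75 = 0.18 / (0.025 + 0.012 + 0.064) = 0.18 / 0.101 = 1.7822
k* = 1.7822^(1/0.75) ≈ 2.1608

k* = 2.161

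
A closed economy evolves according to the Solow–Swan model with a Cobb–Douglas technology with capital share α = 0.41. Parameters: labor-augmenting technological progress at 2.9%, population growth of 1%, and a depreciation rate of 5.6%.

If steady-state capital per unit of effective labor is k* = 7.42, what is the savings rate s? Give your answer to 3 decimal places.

Steady state requires s·f(k) = (n + g + δ)·k, i.e. s·k^α = (n + g + δ)·k.
So s / (n + g + δ) = (k*)^(1−α) = 7.42^0.59 = 3.2624.
Therefore s = 3.2624 × (n + g + δ) = 3.2624 × 0.095 = 0.3099.

s ≈ 0.310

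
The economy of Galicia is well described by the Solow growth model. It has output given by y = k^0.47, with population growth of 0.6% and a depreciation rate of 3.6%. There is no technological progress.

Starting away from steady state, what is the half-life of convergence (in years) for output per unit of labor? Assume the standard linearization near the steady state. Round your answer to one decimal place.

half-life ≈ 31.1 years

Near the steady state the convergence rate is λ = (1 − α)(n + δ).
λ = (1 − 0.47) × 0.042 = 0.53 × 0.042 = 0.02226
Half-life = ln 2 / λ = 0.6931 / 0.02226 ≈ 31.14 years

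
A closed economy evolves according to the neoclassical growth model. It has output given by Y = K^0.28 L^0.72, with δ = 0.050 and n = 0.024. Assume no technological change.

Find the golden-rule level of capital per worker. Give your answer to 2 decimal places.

The golden rule sets f'(k) = n + δ, i.e. α·k^(α−1) = n + δ.
So k^(1−α) = α / (n + δ) = 0.28 / 0.074 = 3.7838.
k_gold = 3.7838^(1/0.72) ≈ 6.3486

k_gold ≈ 6.35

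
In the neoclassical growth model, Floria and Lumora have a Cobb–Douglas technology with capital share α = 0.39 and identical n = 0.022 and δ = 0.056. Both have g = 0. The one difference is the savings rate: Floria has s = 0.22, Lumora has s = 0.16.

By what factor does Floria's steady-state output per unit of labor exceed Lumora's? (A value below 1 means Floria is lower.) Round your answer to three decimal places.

Steady-state y* = [s/(n + δ)]^(α/(1−α)), so the ratio is [ (s_F/(n + δ)_F) / (s_L/(n + δ)_L) ]^0.6393.
s_F/(n + δ)_F = 0.22/0.078 = 2.8205; s_L/(n + δ)_L = 0.16/0.078 = 2.0513.
Ratio = (2.8205/2.0513)^0.6393 = 1.3750^0.6393 ≈ 1.2258

ratio ≈ 1.226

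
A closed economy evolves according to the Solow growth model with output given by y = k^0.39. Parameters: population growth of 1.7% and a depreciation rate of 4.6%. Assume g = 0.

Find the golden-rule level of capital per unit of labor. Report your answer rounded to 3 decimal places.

The golden rule sets f'(k) = n + δ, i.e. α·k^(α−1) = n + δ.
So k^(1−α) = α / (n + δ) = 0.39 / 0.063 = 6.1905.
k_gold = 6.1905^(1/0.61) ≈ 19.8569

k_gold ≈ 19.857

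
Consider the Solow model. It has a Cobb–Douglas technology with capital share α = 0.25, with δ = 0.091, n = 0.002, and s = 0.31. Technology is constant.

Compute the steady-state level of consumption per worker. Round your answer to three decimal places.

At the steady state, Δk = 0, so s·k^α = (n + δ)·k.
Rearranging, k^(1−α) = s / (n + δ).
k^0.75 = 0.31 / (0.002 + 0.091) = 0.31 / 0.093 = 3.3333
k* = 3.3333^(1/0.75) ≈ 4.9793
y* = (k*)^α = 4.9793^0.25 ≈ 1.4938
c* = (1 − s)·y* = (1 − 0.31) × 1.4938 ≈ 1.0307

c* = 1.031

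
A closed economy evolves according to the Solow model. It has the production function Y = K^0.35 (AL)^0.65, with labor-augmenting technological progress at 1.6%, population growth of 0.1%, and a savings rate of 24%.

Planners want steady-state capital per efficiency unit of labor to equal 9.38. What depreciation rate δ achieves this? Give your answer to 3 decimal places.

Steady state requires s·f(k) = (n + g + δ)·k, i.e. s·k^α = (n + g + δ)·k.
So s / (n + g + δ) = (k*)^(1−α) = 9.38^0.65 = 4.2848.
Therefore n + g + δ = s / 4.2848 = 0.24 / 4.2848 = 0.0560, so δ = 0.0560 − 0.017 = 0.0390.

δ ≈ 0.039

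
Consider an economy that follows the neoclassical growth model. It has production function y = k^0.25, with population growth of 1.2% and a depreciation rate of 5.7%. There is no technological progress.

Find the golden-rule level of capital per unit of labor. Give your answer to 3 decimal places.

The golden rule sets f'(k) = n + δ, i.e. α·k^(α−1) = n + δ.
So k^(1−α) = α / (n + δ) = 0.25 / 0.069 = 3.6232.
k_gold = 3.6232^(1/0.75) ≈ 5.5649

k_gold ≈ 5.565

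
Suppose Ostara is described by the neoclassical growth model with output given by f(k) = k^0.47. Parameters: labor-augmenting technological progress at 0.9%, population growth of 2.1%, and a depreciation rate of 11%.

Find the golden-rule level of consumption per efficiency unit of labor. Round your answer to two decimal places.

c_gold ≈ 1.55

At the golden rule, f'(k) = n + g + δ, so α·k^(α−1) = n + g + δ and k_gold = (α/(n + g + δ))^(1/(1−α)).
k_gold = (0.47/0.140)^(1/0.53) = 3.3571^1.8868 ≈ 9.8263
c_gold = f(k_gold) − (n + g + δ)·k_gold = 2.9270 − 0.140×9.8263 ≈ 1.5513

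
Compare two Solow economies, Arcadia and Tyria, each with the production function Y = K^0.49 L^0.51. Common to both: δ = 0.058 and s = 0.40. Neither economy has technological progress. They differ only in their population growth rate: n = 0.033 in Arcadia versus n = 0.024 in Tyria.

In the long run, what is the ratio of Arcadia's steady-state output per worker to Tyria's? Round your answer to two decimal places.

y*_A / y*_T ≈ 0.90

Steady-state y* = [s/(n + δ)]^(α/(1−α)), so the ratio is [ (s_A/(n + δ)_A) / (s_T/(n + δ)_T) ]^0.9608.
s_A/(n + δ)_A = 0.40/0.091 = 4.3956; s_T/(n + δ)_T = 0.40/0.082 = 4.8780.
Ratio = (4.3956/4.8780)^0.9608 = 0.9011^0.9608 ≈ 0.9048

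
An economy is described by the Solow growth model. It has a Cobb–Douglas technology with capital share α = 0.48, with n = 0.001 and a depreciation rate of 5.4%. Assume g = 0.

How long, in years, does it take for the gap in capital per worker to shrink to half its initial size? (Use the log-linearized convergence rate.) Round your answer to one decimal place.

t_½ ≈ 24.2 years

Near the steady state the convergence rate is λ = (1 − α)(n + δ).
λ = (1 − 0.48) × 0.055 = 0.52 × 0.055 = 0.0286
Half-life = ln 2 / λ = 0.6931 / 0.0286 ≈ 24.23 years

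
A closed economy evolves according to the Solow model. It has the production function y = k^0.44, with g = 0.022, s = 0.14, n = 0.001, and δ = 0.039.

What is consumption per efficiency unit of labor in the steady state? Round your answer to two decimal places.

c* = 1.63

Steady state requires s·f(k) = (n + g + δ)·k, i.e. s·k^α = (n + g + δ)·k.
Dividing both sides by k: k^(1−α) = s / (n + g + δ).
k^0.56 = 0.14 / (0.001 + 0.022 + 0.039) = 0.14 / 0.062 = 2.2581
k* = 2.2581^(1/0.56) ≈ 4.2824
y* = (k*)^α = 4.2824^0.44 ≈ 1.8965
c* = (1 − s)·y* = (1 − 0.14) × 1.8965 ≈ 1.6310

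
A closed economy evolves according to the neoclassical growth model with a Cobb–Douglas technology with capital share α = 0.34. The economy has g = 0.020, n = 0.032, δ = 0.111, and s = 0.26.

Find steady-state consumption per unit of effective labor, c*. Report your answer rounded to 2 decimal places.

Steady state requires s·f(k) = (n + g + δ)·k, i.e. s·k^α = (n + g + δ)·k.
Rearranging, k^(1−α) = s / (n + g + δ).
k^0.66 = 0.26 / (0.032 + 0.020 + 0.111) = 0.26 / 0.163 = 1.5951
k* = 1.5951^(1/0.66) ≈ 2.0289
y* = (k*)^α = 2.0289^0.34 ≈ 1.2719
c* = (1 − s)·y* = (1 − 0.26) × 1.2719 ≈ 0.9412

c* ≈ 0.94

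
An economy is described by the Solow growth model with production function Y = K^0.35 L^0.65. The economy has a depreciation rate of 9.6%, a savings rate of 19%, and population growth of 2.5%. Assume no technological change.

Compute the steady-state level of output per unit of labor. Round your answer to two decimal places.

y* = 1.28

At the steady state, Δk = 0, so s·k^α = (n + δ)·k.
Dividing both sides by k: k^(1−α) = s / (n + δ).
k^0.65 = 0.19 / (0.025 + 0.096) = 0.19 / 0.121 = 1.5702
k* = 1.5702^(1/0.65) ≈ 2.0020
y* = (k*)^α = 2.0020^0.35 ≈ 1.2750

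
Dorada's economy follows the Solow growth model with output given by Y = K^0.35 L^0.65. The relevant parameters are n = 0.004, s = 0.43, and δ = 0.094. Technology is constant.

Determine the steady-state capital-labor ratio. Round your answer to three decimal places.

k* = 9.729

In steady state, investment equals break-even investment: s·k^α = (n + δ)·k.
Rearranging, k^(1−α) = s / (n + δ).
k^0.65 = 0.43 / (0.004 + 0.094) = 0.43 / 0.098 = 4.3878
k* = 4.3878^(1/0.65) ≈ 9.7291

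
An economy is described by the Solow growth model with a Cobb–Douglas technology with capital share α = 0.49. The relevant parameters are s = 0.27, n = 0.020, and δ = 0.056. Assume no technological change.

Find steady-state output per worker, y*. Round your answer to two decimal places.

y* = 3.38

At the steady state, Δk = 0, so s·k^α = (n + δ)·k.
Rearranging, k^(1−α) = s / (n + δ).
k^0.51 = 0.27 / (0.020 + 0.056) = 0.27 / 0.076 = 3.5526
k* = 3.5526^(1/0.51) ≈ 12.0089
y* = (k*)^α = 12.0089^0.49 ≈ 3.3803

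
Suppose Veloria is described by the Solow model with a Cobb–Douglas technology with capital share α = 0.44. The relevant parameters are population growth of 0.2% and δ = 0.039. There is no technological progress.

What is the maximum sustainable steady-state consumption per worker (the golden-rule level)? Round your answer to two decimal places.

At the golden rule, f'(k) = n + δ, so α·k^(α−1) = n + δ and k_gold = (α/(n + δ))^(1/(1−α)).
k_gold = (0.44/0.041)^(1/0.56) = 10.7317^1.7857 ≈ 69.2572
c_gold = f(k_gold) − (n + δ)·k_gold = 6.4536 − 0.041×69.2572 ≈ 3.6141

c_gold ≈ 3.61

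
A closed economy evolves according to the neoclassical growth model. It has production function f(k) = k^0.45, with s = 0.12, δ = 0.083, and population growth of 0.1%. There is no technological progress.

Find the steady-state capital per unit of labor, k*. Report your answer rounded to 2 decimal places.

In steady state, investment equals break-even investment: s·k^α = (n + δ)·k.
Rearranging, k^(1−α) = s / (n + δ).
k^0.55 = 0.12 / (0.001 + 0.083) = 0.12 / 0.084 = 1.4286
k* = 1.4286^(1/0.55) ≈ 1.9127

k* = 1.91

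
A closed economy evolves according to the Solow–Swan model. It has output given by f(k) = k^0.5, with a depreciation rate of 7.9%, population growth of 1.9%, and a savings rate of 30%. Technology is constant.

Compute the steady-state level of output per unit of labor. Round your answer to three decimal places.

In steady state, investment equals break-even investment: s·k^α = (n + δ)·k.
Dividing both sides by k: k^(1−α) = s / (n + δ).
k^0.5 = 0.30 / (0.019 + 0.079) = 0.30 / 0.098 = 3.0612
k* = 3.0612^(1/0.5) ≈ 9.3709
y* = (k*)^α = 9.3709^0.5 ≈ 3.0612

y* ≈ 3.061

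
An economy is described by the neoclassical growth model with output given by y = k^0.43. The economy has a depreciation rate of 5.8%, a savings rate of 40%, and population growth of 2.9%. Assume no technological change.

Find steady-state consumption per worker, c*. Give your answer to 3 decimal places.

In steady state, investment equals break-even investment: s·k^α = (n + δ)·k.
Rearranging, k^(1−α) = s / (n + δ).
k^0.57 = 0.40 / (0.029 + 0.058) = 0.40 / 0.087 = 4.5977
k* = 4.5977^(1/0.57) ≈ 14.5329
y* = (k*)^α = 14.5329^0.43 ≈ 3.1609
c* = (1 − s)·y* = (1 − 0.40) × 3.1609 ≈ 1.8965

c* = 1.897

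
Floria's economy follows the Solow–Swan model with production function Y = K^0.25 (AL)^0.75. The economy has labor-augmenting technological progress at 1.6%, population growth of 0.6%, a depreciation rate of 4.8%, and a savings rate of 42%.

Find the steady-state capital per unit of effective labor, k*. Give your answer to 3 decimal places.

In steady state, investment equals break-even investment: s·k^α = (n + g + δ)·k.
Dividing both sides by k: k^(1−α) = s / (n + g + δ).
k^0.75 = 0.42 / (0.006 + 0.016 + 0.048) = 0.42 / 0.070 = 6.0000
k* = 6.0000^(1/0.75) ≈ 10.9027

k* = 10.903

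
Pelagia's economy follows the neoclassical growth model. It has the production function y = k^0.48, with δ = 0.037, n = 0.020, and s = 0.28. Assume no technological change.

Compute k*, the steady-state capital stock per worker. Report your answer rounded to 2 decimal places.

At the steady state, Δk = 0, so s·k^α = (n + δ)·k.
Rearranging, k^(1−α) = s / (n + δ).
k^0.52 = 0.28 / (0.020 + 0.037) = 0.28 / 0.057 = 4.9123
k* = 4.9123^(1/0.52) ≈ 21.3498

k* ≈ 21.35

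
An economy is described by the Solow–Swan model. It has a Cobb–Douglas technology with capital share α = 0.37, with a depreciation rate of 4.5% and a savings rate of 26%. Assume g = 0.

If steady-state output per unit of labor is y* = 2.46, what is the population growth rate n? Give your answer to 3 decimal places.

In steady state, investment equals break-even investment: s·k^α = (n + δ)·k.
Since y* = [s/(n + δ)]^(α/(1−α)), we have s/(n + δ) = (y*)^((1−α)/α) = 2.46^1.7027 = 4.6307.
Therefore n + δ = s / 4.6307 = 0.26 / 4.6307 = 0.0561, so n = 0.0561 − 0.045 = 0.0111.

n ≈ 0.011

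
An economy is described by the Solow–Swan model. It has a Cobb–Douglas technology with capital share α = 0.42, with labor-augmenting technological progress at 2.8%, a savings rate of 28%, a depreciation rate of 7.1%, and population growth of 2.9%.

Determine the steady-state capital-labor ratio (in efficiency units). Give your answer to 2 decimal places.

k* = 3.86

In steady state, investment equals break-even investment: s·k^α = (n + g + δ)·k.
Rearranging, k^(1−α) = s / (n + g + δ).
k^0.58 = 0.28 / (0.029 + 0.028 + 0.071) = 0.28 / 0.128 = 2.1875
k* = 2.1875^(1/0.58) ≈ 3.8558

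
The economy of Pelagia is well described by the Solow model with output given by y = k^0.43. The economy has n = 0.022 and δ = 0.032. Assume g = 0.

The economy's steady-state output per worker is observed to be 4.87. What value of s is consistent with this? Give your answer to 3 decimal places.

At the steady state, Δk = 0, so s·k^α = (n + δ)·k.
Since y* = [s/(n + δ)]^(α/(1−α)), we have s/(n + δ) = (y*)^((1−α)/α) = 4.87^1.3256 = 8.1543.
Therefore s = 8.1543 × (n + δ) = 8.1543 × 0.054 = 0.4403.

s ≈ 0.440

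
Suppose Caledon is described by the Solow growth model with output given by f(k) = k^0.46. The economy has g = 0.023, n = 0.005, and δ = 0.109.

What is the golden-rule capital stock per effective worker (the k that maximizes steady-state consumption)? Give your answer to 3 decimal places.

The golden rule sets f'(k) = n + g + δ, i.e. α·k^(α−1) = n + g + δ.
So k^(1−α) = α / (n + g + δ) = 0.46 / 0.137 = 3.3577.
k_gold = 3.3577^(1/0.54) ≈ 9.4222

k_gold ≈ 9.422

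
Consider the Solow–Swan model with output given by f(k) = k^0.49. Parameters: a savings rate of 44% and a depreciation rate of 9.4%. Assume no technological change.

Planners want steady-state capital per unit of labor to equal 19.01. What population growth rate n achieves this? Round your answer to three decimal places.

At the steady state, Δk = 0, so s·k^α = (n + δ)·k.
So s / (n + δ) = (k*)^(1−α) = 19.01^0.51 = 4.4904.
Therefore n + δ = s / 4.4904 = 0.44 / 4.4904 = 0.0980, so n = 0.0980 − 0.094 = 0.0040.

n ≈ 0.004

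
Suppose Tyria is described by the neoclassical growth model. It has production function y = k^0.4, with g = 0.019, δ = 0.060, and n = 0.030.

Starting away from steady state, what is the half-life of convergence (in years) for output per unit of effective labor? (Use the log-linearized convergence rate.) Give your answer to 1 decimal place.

Near the steady state the convergence rate is λ = (1 − α)(n + g + δ).
λ = (1 − 0.4) × 0.109 = 0.6 × 0.109 = 0.0654
Half-life = ln 2 / λ = 0.6931 / 0.0654 ≈ 10.60 years

half-life ≈ 10.6 years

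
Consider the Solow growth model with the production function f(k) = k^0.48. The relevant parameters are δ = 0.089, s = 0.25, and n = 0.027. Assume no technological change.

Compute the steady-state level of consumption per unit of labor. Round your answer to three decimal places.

In steady state, investment equals break-even investment: s·k^α = (n + δ)·k.
Dividing both sides by k: k^(1−α) = s / (n + δ).
k^0.52 = 0.25 / (0.027 + 0.089) = 0.25 / 0.116 = 2.1552
k* = 2.1552^(1/0.52) ≈ 4.3785
y* = (k*)^α = 4.3785^0.48 ≈ 2.0316
c* = (1 − s)·y* = (1 − 0.25) × 2.0316 ≈ 1.5237

c* ≈ 1.524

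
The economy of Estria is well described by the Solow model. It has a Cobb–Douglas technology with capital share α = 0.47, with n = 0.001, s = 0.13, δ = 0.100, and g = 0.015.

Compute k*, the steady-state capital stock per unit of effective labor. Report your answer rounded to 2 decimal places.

k* ≈ 1.24

At the steady state, Δk = 0, so s·k^α = (n + g + δ)·k.
Rearranging, k^(1−α) = s / (n + g + δ).
k^0.53 = 0.13 / (0.001 + 0.015 + 0.100) = 0.13 / 0.116 = 1.1207
k* = 1.1207^(1/0.53) ≈ 1.2399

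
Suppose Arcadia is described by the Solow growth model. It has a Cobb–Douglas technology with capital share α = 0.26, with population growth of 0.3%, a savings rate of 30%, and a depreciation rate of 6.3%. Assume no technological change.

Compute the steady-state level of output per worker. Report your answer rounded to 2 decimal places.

At the steady state, Δk = 0, so s·k^α = (n + δ)·k.
Rearranging, k^(1−α) = s / (n + δ).
k^0.74 = 0.30 / (0.003 + 0.063) = 0.30 / 0.066 = 4.5455
k* = 4.5455^(1/0.74) ≈ 7.7379
y* = (k*)^α = 7.7379^0.26 ≈ 1.7023

y* ≈ 1.70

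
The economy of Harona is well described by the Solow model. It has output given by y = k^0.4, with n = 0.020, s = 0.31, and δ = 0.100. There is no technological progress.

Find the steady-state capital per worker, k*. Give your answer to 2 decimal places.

k* = 4.86

Steady state requires s·f(k) = (n + δ)·k, i.e. s·k^α = (n + δ)·k.
Rearranging, k^(1−α) = s / (n + δ).
k^0.6 = 0.31 / (0.020 + 0.100) = 0.31 / 0.120 = 2.5833
k* = 2.5833^(1/0.6) ≈ 4.8636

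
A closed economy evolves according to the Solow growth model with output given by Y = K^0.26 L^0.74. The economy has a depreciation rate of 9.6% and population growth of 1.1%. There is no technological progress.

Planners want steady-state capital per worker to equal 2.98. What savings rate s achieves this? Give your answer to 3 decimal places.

s ≈ 0.240

At the steady state, Δk = 0, so s·k^α = (n + δ)·k.
So s / (n + δ) = (k*)^(1−α) = 2.98^0.74 = 2.2435.
Therefore s = 2.2435 × (n + δ) = 2.2435 × 0.107 = 0.2401.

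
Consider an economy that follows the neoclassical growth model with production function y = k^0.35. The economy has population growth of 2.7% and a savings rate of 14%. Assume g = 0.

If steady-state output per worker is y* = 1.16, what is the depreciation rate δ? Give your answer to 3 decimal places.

δ ≈ 0.079

In steady state, investment equals break-even investment: s·k^α = (n + δ)·k.
Since y* = [s/(n + δ)]^(α/(1−α)), we have s/(n + δ) = (y*)^((1−α)/α) = 1.16^1.8571 = 1.3174.
Therefore n + δ = s / 1.3174 = 0.14 / 1.3174 = 0.1063, so δ = 0.1063 − 0.027 = 0.0793.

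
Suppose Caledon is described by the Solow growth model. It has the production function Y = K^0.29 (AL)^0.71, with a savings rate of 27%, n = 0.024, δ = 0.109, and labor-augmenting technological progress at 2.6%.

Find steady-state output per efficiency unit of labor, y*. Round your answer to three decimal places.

In steady state, investment equals break-even investment: s·k^α = (n + g + δ)·k.
Dividing both sides by k: k^(1−α) = s / (n + g + δ).
k^0.71 = 0.27 / (0.024 + 0.026 + 0.109) = 0.27 / 0.159 = 1.6981
k* = 1.6981^(1/0.71) ≈ 2.1081
y* = (k*)^α = 2.1081^0.29 ≈ 1.2414

y* ≈ 1.241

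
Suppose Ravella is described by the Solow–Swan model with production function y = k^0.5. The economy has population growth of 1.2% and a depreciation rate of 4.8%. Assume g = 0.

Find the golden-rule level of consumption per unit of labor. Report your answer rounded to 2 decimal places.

At the golden rule, f'(k) = n + δ, so α·k^(α−1) = n + δ and k_gold = (α/(n + δ))^(1/(1−α)).
k_gold = (0.5/0.060)^(1/0.5) = 8.3333^2 ≈ 69.4439
c_gold = f(k_gold) − (n + δ)·k_gold = 8.3333 − 0.060×69.4439 ≈ 4.1667

c_gold ≈ 4.17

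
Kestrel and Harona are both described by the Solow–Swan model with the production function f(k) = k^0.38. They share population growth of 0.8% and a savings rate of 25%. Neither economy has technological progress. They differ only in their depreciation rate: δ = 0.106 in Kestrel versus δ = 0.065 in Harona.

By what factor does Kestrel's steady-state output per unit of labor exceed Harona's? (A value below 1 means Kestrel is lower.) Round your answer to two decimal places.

Steady-state y* = [s/(n + δ)]^(α/(1−α)), so the ratio is [ (s_K/(n + δ)_K) / (s_H/(n + δ)_H) ]^0.6129.
s_K/(n + δ)_K = 0.25/0.114 = 2.1930; s_H/(n + δ)_H = 0.25/0.073 = 3.4247.
Ratio = (2.1930/3.4247)^0.6129 = 0.6403^0.6129 ≈ 0.7609

ratio ≈ 0.76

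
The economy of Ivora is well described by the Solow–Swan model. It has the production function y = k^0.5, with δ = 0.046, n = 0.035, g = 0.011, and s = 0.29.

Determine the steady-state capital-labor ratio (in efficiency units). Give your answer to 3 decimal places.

k* = 9.936

At the steady state, Δk = 0, so s·k^α = (n + g + δ)·k.
Rearranging, k^(1−α) = s / (n + g + δ).
k^0.5 = 0.29 / (0.035 + 0.011 + 0.046) = 0.29 / 0.092 = 3.1522
k* = 3.1522^(1/0.5) ≈ 9.9364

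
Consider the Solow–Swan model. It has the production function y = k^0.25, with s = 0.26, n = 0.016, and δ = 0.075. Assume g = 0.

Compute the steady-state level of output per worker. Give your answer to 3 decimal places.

y* = 1.419

At the steady state, Δk = 0, so s·k^α = (n + δ)·k.
Rearranging, k^(1−α) = s / (n + δ).
k^0.75 = 0.26 / (0.016 + 0.075) = 0.26 / 0.091 = 2.8571
k* = 2.8571^(1/0.75) ≈ 4.0542
y* = (k*)^α = 4.0542^0.25 ≈ 1.4190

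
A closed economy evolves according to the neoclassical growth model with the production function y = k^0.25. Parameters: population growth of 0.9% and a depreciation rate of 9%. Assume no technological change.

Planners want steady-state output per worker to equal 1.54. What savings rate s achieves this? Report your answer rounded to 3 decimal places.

s ≈ 0.362

At the steady state, Δk = 0, so s·k^α = (n + δ)·k.
Since y* = [s/(n + δ)]^(α/(1−α)), we have s/(n + δ) = (y*)^((1−α)/α) = 1.54^3 = 3.6523.
Therefore s = 3.6523 × (n + δ) = 3.6523 × 0.099 = 0.3616.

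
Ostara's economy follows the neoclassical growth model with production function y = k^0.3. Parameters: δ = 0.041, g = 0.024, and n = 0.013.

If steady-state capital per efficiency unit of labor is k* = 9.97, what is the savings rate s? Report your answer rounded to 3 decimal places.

At the steady state, Δk = 0, so s·k^α = (n + g + δ)·k.
So s / (n + g + δ) = (k*)^(1−α) = 9.97^0.7 = 5.0013.
Therefore s = 5.0013 × (n + g + δ) = 5.0013 × 0.078 = 0.3901.

s ≈ 0.390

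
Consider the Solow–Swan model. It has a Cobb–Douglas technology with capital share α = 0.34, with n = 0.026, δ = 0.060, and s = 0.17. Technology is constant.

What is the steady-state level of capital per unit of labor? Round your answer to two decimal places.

k* ≈ 2.81

At the steady state, Δk = 0, so s·k^α = (n + δ)·k.
Rearranging, k^(1−α) = s / (n + δ).
k^0.66 = 0.17 / (0.026 + 0.060) = 0.17 / 0.086 = 1.9767
k* = 1.9767^(1/0.66) ≈ 2.8080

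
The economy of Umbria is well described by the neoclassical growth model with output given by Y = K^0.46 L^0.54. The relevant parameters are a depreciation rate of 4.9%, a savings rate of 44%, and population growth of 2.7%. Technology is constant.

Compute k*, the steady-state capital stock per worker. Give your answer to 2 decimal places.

Steady state requires s·f(k) = (n + δ)·k, i.e. s·k^α = (n + δ)·k.
Dividing both sides by k: k^(1−α) = s / (n + δ).
k^0.54 = 0.44 / (0.027 + 0.049) = 0.44 / 0.076 = 5.7895
k* = 5.7895^(1/0.54) ≈ 25.8403

k* ≈ 25.84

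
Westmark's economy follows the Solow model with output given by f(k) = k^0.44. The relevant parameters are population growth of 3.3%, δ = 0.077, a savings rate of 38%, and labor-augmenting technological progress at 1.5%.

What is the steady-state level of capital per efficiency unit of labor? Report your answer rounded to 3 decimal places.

At the steady state, Δk = 0, so s·k^α = (n + g + δ)·k.
Dividing both sides by k: k^(1−α) = s / (n + g + δ).
k^0.56 = 0.38 / (0.033 + 0.015 + 0.077) = 0.38 / 0.125 = 3.0400
k* = 3.0400^(1/0.56) ≈ 7.2824

k* ≈ 7.282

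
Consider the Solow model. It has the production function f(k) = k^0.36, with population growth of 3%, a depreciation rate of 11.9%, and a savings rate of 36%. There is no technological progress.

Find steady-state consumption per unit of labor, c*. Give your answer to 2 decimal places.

At the steady state, Δk = 0, so s·k^α = (n + δ)·k.
Rearranging, k^(1−α) = s / (n + δ).
k^0.64 = 0.36 / (0.030 + 0.119) = 0.36 / 0.149 = 2.4161
k* = 2.4161^(1/0.64) ≈ 3.9684
y* = (k*)^α = 3.9684^0.36 ≈ 1.6425
c* = (1 − s)·y* = (1 − 0.36) × 1.6425 ≈ 1.0512

c* ≈ 1.05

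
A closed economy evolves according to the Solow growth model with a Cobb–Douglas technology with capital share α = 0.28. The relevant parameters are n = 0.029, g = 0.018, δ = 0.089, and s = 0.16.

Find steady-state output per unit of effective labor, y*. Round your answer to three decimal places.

y* = 1.065

At the steady state, Δk = 0, so s·k^α = (n + g + δ)·k.
Rearranging, k^(1−α) = s / (n + g + δ).
k^0.72 = 0.16 / (0.029 + 0.018 + 0.089) = 0.16 / 0.136 = 1.1765
k* = 1.1765^(1/0.72) ≈ 1.2533
y* = (k*)^α = 1.2533^0.28 ≈ 1.0653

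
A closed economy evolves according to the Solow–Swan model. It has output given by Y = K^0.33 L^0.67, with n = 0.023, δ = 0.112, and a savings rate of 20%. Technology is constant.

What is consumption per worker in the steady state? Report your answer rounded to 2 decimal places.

At the steady state, Δk = 0, so s·k^α = (n + δ)·k.
Dividing both sides by k: k^(1−α) = s / (n + δ).
k^0.67 = 0.20 / (0.023 + 0.112) = 0.20 / 0.135 = 1.4815
k* = 1.4815^(1/0.67) ≈ 1.7980
y* = (k*)^α = 1.7980^0.33 ≈ 1.2136
c* = (1 − s)·y* = (1 − 0.20) × 1.2136 ≈ 0.9709

c* ≈ 0.97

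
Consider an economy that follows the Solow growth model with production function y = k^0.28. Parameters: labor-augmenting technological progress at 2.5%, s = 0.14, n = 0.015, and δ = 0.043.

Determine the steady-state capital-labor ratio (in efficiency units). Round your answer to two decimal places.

k* = 2.07

Steady state requires s·f(k) = (n + g + δ)·k, i.e. s·k^α = (n + g + δ)·k.
Rearranging, k^(1−α) = s / (n + g + δ).
k^0.72 = 0.14 / (0.015 + 0.025 + 0.043) = 0.14 / 0.083 = 1.6867
k* = 1.6867^(1/0.72) ≈ 2.0670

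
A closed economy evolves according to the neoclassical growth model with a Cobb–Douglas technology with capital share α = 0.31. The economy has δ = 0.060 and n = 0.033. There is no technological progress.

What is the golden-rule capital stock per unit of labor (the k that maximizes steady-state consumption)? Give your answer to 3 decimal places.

k_gold ≈ 5.725

The golden rule sets f'(k) = n + δ, i.e. α·k^(α−1) = n + δ.
So k^(1−α) = α / (n + δ) = 0.31 / 0.093 = 3.3333.
k_gold = 3.3333^(1/0.69) ≈ 5.7252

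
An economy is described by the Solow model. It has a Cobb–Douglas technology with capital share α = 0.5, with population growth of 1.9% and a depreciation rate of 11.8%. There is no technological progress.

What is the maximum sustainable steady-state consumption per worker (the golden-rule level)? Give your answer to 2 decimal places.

c_gold ≈ 1.82

At the golden rule, f'(k) = n + δ, so α·k^(α−1) = n + δ and k_gold = (α/(n + δ))^(1/(1−α)).
k_gold = (0.5/0.137)^(1/0.5) = 3.6496^2 ≈ 13.3196
c_gold = f(k_gold) − (n + δ)·k_gold = 3.6496 − 0.137×13.3196 ≈ 1.8248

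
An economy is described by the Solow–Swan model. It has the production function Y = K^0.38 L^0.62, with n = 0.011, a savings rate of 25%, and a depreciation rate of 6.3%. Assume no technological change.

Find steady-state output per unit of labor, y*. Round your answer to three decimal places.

Steady state requires s·f(k) = (n + δ)·k, i.e. s·k^α = (n + δ)·k.
Dividing both sides by k: k^(1−α) = s / (n + δ).
k^0.62 = 0.25 / (0.011 + 0.063) = 0.25 / 0.074 = 3.3784
k* = 3.3784^(1/0.62) ≈ 7.1246
y* = (k*)^α = 7.1246^0.38 ≈ 2.1089

y* = 2.109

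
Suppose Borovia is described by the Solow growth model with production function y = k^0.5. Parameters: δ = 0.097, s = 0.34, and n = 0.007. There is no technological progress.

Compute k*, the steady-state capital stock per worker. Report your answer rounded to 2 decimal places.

At the steady state, Δk = 0, so s·k^α = (n + δ)·k.
Dividing both sides by k: k^(1−α) = s / (n + δ).
k^0.5 = 0.34 / (0.007 + 0.097) = 0.34 / 0.104 = 3.2692
k* = 3.2692^(1/0.5) ≈ 10.6877

k* ≈ 10.69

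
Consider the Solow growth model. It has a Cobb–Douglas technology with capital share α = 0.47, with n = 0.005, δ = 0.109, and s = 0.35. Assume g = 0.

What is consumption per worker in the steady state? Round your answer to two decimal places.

In steady state, investment equals break-even investment: s·k^α = (n + δ)·k.
Dividing both sides by k: k^(1−α) = s / (n + δ).
k^0.53 = 0.35 / (0.005 + 0.109) = 0.35 / 0.114 = 3.0702
k* = 3.0702^(1/0.53) ≈ 8.3020
y* = (k*)^α = 8.3020^0.47 ≈ 2.7041
c* = (1 − s)·y* = (1 − 0.35) × 2.7041 ≈ 1.7577

c* ≈ 1.76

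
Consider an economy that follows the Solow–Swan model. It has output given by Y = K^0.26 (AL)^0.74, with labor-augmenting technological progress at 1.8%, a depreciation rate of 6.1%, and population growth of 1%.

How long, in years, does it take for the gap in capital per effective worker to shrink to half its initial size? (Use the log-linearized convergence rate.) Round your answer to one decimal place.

half-life ≈ 10.5 years

Near the steady state the convergence rate is λ = (1 − α)(n + g + δ).
λ = (1 − 0.26) × 0.089 = 0.74 × 0.089 = 0.06586
Half-life = ln 2 / λ = 0.6931 / 0.06586 ≈ 10.52 years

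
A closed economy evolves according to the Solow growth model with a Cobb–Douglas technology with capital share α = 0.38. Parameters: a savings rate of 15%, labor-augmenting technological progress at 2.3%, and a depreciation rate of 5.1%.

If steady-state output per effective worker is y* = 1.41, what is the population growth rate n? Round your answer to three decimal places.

n ≈ 0.012

In steady state, investment equals break-even investment: s·k^α = (n + g + δ)·k.
Since y* = [s/(n + g + δ)]^(α/(1−α)), we have s/(n + g + δ) = (y*)^((1−α)/α) = 1.41^1.6316 = 1.7517.
Therefore n + g + δ = s / 1.7517 = 0.15 / 1.7517 = 0.0856, so n = 0.0856 − 0.074 = 0.0116.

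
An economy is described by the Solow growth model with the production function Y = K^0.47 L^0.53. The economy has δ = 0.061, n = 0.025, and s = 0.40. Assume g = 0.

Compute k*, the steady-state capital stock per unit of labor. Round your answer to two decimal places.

At the steady state, Δk = 0, so s·k^α = (n + δ)·k.
Dividing both sides by k: k^(1−α) = s / (n + δ).
k^0.53 = 0.40 / (0.025 + 0.061) = 0.40 / 0.086 = 4.6512
k* = 4.6512^(1/0.53) ≈ 18.1784

k* = 18.18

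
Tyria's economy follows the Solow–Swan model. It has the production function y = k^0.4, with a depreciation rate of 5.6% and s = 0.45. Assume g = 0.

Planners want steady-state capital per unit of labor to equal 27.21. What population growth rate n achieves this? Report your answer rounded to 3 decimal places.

n ≈ 0.006

In steady state, investment equals break-even investment: s·k^α = (n + δ)·k.
So s / (n + δ) = (k*)^(1−α) = 27.21^0.6 = 7.2583.
Therefore n + δ = s / 7.2583 = 0.45 / 7.2583 = 0.0620, so n = 0.0620 − 0.056 = 0.0060.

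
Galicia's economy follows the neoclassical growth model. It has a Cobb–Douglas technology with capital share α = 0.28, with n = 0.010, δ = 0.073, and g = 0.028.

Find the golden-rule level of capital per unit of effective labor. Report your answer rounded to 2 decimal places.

k_gold ≈ 3.61

The golden rule sets f'(k) = n + g + δ, i.e. α·k^(α−1) = n + g + δ.
So k^(1−α) = α / (n + g + δ) = 0.28 / 0.111 = 2.5225.
k_gold = 2.5225^(1/0.72) ≈ 3.6149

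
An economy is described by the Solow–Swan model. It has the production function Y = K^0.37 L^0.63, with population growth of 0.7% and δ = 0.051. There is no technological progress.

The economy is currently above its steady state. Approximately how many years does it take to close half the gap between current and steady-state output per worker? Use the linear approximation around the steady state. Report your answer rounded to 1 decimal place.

Near the steady state the convergence rate is λ = (1 − α)(n + δ).
λ = (1 − 0.37) × 0.058 = 0.63 × 0.058 = 0.03654
Half-life = ln 2 / λ = 0.6931 / 0.03654 ≈ 18.97 years

t_½ ≈ 19.0 years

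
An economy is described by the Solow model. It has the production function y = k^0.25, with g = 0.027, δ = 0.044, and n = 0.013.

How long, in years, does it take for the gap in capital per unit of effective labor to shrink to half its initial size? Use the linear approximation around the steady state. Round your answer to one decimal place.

half-life ≈ 11.0 years

Near the steady state the convergence rate is λ = (1 − α)(n + g + δ).
λ = (1 − 0.25) × 0.084 = 0.75 × 0.084 = 0.0630
Half-life = ln 2 / λ = 0.6931 / 0.0630 ≈ 11.00 years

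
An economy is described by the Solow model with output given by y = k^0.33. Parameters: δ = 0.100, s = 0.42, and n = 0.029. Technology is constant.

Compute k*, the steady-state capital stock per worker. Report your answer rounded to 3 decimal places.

In steady state, investment equals break-even investment: s·k^α = (n + δ)·k.
Rearranging, k^(1−α) = s / (n + δ).
k^0.67 = 0.42 / (0.029 + 0.100) = 0.42 / 0.129 = 3.2558
k* = 3.2558^(1/0.67) ≈ 5.8232

k* ≈ 5.823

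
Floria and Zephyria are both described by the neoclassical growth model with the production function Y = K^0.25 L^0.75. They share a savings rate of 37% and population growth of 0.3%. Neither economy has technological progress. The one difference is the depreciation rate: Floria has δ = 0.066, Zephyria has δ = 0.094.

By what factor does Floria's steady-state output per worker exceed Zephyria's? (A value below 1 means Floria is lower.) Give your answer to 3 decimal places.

Steady-state y* = [s/(n + δ)]^(α/(1−α)), so the ratio is [ (s_F/(n + δ)_F) / (s_Z/(n + δ)_Z) ]^0.3333.
s_F/(n + δ)_F = 0.37/0.069 = 5.3623; s_Z/(n + δ)_Z = 0.37/0.097 = 3.8144.
Ratio = (5.3623/3.8144)^0.3333 = 1.4058^0.3333 ≈ 1.1202

y*_F / y*_Z ≈ 1.120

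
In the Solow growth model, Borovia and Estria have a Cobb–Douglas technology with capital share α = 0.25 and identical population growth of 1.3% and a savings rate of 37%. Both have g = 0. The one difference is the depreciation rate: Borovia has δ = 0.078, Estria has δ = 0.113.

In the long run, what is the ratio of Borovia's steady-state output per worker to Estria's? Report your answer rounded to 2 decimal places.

Steady-state y* = [s/(n + δ)]^(α/(1−α)), so the ratio is [ (s_B/(n + δ)_B) / (s_E/(n + δ)_E) ]^0.3333.
s_B/(n + δ)_B = 0.37/0.091 = 4.0659; s_E/(n + δ)_E = 0.37/0.126 = 2.9365.
Ratio = (4.0659/2.9365)^0.3333 = 1.3846^0.3333 ≈ 1.1146

y*_B / y*_E ≈ 1.11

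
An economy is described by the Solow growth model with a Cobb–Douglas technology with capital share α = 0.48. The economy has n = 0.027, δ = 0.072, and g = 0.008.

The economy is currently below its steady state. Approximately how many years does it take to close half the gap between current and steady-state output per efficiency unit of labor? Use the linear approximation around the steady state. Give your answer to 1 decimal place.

half-life ≈ 12.5 years

Near the steady state the convergence rate is λ = (1 − α)(n + g + δ).
λ = (1 − 0.48) × 0.107 = 0.52 × 0.107 = 0.05564
Half-life = ln 2 / λ = 0.6931 / 0.05564 ≈ 12.46 years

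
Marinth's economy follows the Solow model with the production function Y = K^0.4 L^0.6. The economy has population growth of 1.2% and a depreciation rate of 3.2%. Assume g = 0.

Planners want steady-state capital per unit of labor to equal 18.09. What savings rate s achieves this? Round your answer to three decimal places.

s ≈ 0.250

At the steady state, Δk = 0, so s·k^α = (n + δ)·k.
So s / (n + δ) = (k*)^(1−α) = 18.09^0.6 = 5.6815.
Therefore s = 5.6815 × (n + δ) = 5.6815 × 0.044 = 0.2500.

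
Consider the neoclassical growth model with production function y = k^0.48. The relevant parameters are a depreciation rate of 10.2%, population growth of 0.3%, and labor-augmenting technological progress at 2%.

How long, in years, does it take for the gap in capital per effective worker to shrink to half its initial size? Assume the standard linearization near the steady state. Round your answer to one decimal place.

half-life ≈ 10.7 years

Near the steady state the convergence rate is λ = (1 − α)(n + g + δ).
λ = (1 − 0.48) × 0.125 = 0.52 × 0.125 = 0.0650
Half-life = ln 2 / λ = 0.6931 / 0.0650 ≈ 10.66 years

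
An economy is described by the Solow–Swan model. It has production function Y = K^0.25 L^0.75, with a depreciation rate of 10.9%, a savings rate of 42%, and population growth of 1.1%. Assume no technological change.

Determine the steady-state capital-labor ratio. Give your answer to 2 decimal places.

k* = 5.31

Steady state requires s·f(k) = (n + δ)·k, i.e. s·k^α = (n + δ)·k.
Rearranging, k^(1−α) = s / (n + δ).
k^0.75 = 0.42 / (0.011 + 0.109) = 0.42 / 0.120 = 3.5000
k* = 3.5000^(1/0.75) ≈ 5.3140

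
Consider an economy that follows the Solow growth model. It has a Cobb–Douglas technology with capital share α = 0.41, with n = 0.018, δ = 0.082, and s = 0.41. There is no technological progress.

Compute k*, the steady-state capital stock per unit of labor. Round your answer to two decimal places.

k* = 10.93

At the steady state, Δk = 0, so s·k^α = (n + δ)·k.
Dividing both sides by k: k^(1−α) = s / (n + δ).
k^0.59 = 0.41 / (0.018 + 0.082) = 0.41 / 0.100 = 4.1000
k* = 4.1000^(1/0.59) ≈ 10.9299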